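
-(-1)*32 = 32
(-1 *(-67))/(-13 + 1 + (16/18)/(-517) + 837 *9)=311751/34995205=0.01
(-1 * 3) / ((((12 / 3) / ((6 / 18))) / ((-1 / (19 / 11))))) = 11 / 76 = 0.14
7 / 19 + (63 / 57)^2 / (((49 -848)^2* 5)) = 424537106 / 1152313805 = 0.37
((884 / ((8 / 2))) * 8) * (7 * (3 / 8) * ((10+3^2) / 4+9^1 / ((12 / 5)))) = 78897 / 2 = 39448.50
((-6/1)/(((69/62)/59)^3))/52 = -17192.21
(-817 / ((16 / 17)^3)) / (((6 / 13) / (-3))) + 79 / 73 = 6370.83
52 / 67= 0.78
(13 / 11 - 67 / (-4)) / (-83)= -789 / 3652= -0.22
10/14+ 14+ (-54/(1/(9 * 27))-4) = -91779/7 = -13111.29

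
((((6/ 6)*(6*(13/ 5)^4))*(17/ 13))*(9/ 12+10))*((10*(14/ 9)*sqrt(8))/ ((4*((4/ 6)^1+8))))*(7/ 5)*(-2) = -6053411*sqrt(2)/ 625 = -13697.31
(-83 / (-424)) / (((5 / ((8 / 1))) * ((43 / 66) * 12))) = 913 / 22790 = 0.04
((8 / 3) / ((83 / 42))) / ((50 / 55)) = 616 / 415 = 1.48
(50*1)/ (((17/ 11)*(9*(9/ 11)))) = 6050/ 1377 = 4.39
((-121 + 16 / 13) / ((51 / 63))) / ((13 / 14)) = -159.33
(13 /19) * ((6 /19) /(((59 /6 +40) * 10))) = 18 /41515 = 0.00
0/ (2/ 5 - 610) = 0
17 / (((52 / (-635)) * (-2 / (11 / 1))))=118745 / 104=1141.78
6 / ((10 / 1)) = 3 / 5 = 0.60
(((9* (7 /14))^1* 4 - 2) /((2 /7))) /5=56 /5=11.20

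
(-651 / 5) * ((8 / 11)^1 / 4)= -1302 / 55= -23.67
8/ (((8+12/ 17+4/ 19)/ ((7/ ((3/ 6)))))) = 2261/ 180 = 12.56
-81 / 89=-0.91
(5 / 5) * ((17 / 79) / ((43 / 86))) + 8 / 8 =113 / 79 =1.43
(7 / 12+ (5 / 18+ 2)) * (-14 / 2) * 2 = -721 / 18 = -40.06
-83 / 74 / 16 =-83 / 1184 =-0.07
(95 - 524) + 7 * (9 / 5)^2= -10158 / 25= -406.32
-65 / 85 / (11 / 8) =-104 / 187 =-0.56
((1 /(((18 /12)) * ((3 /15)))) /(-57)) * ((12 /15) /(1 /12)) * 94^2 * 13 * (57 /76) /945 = -918944 /17955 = -51.18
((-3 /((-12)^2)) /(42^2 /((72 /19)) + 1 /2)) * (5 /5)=-0.00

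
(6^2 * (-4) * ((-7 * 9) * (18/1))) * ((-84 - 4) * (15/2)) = -107775360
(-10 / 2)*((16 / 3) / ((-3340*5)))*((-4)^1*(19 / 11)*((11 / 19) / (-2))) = 8 / 2505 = 0.00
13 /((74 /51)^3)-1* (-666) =271603647 /405224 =670.26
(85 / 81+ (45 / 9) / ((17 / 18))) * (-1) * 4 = -25.37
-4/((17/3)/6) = -72/17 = -4.24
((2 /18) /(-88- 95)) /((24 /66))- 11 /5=-72523 /32940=-2.20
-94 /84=-47 /42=-1.12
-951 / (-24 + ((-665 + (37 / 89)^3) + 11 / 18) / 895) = 10800555111090 / 280999026677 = 38.44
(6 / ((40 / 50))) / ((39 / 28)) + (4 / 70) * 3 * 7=428 / 65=6.58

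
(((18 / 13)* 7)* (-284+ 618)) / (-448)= -1503 / 208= -7.23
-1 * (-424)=424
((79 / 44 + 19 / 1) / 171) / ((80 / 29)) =1769 / 40128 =0.04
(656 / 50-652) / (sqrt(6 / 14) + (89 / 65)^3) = -216454904881215 / 813153091213 + 12045905210625 *sqrt(21) / 813153091213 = -198.31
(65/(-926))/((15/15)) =-0.07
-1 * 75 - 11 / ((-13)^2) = -12686 / 169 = -75.07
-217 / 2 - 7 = -231 / 2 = -115.50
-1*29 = -29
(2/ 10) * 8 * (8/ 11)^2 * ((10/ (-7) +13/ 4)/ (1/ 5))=7.71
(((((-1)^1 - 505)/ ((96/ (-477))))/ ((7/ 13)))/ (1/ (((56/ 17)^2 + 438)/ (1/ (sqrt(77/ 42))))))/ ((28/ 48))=33918078909 * sqrt(66)/ 56644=4864624.24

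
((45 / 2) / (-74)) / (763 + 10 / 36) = -405 / 1016686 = -0.00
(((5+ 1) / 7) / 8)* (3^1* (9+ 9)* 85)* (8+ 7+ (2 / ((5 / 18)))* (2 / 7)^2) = 5258763 / 686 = 7665.84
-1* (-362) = 362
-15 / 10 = -3 / 2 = -1.50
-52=-52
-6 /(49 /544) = -3264 /49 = -66.61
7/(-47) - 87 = -4096/47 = -87.15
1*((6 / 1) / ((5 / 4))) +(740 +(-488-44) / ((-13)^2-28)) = 522424 / 705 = 741.03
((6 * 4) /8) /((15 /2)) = 2 /5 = 0.40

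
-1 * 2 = -2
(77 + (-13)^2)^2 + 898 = 61414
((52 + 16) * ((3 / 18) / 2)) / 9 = 17 / 27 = 0.63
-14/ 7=-2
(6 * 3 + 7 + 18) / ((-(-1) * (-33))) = -43 / 33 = -1.30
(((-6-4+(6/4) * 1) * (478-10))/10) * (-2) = 795.60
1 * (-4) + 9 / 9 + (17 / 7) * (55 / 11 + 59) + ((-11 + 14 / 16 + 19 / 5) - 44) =28589 / 280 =102.10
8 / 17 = 0.47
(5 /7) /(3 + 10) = 5 /91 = 0.05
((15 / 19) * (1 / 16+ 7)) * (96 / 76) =5085 / 722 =7.04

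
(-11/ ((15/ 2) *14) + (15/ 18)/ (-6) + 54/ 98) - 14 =-120769/ 8820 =-13.69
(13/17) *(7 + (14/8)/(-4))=1365/272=5.02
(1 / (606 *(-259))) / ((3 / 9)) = -1 / 52318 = -0.00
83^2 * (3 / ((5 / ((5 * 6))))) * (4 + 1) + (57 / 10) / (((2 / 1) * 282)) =1165618819 / 1880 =620010.01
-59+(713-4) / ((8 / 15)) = 10163 / 8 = 1270.38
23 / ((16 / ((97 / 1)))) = 2231 / 16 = 139.44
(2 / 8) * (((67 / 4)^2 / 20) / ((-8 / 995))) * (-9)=8039799 / 2048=3925.68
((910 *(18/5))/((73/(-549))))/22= -899262/803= -1119.88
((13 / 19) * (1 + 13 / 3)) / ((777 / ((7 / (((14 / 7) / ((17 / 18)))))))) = 884 / 56943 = 0.02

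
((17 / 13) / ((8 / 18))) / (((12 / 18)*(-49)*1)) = -459 / 5096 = -0.09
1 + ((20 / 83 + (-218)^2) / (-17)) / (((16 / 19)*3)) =-4679875 / 4233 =-1105.57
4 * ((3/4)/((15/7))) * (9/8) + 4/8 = 83/40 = 2.08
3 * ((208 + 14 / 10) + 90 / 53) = 167823 / 265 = 633.29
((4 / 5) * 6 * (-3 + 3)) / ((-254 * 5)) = 0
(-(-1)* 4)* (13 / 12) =13 / 3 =4.33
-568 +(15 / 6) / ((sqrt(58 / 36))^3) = -568 +135 * sqrt(58) / 841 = -566.78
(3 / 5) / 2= 3 / 10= 0.30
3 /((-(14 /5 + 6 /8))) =-60 /71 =-0.85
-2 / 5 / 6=-1 / 15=-0.07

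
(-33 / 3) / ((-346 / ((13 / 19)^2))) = 1859 / 124906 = 0.01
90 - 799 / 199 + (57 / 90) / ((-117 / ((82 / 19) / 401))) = 12041943646 / 140047245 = 85.98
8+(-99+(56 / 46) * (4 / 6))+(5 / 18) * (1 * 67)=-29633 / 414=-71.58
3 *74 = 222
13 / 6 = 2.17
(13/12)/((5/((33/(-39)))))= -11/60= -0.18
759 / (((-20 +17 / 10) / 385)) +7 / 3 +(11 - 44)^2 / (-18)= -5865589 / 366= -16026.20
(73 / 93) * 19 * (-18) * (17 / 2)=-70737 / 31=-2281.84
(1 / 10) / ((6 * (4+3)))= 1 / 420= 0.00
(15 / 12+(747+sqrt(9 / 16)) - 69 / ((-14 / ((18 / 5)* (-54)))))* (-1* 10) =14638 / 7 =2091.14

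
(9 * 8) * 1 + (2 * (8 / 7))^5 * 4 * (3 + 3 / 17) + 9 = 249635655 / 285719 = 873.71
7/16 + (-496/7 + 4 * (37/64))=-1907/28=-68.11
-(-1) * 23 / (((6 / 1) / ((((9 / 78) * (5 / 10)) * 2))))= 23 / 52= 0.44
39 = 39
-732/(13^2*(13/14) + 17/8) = -13664/2969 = -4.60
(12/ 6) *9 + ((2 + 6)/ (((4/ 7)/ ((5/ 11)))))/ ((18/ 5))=1957/ 99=19.77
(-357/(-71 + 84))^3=-45499293/2197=-20709.74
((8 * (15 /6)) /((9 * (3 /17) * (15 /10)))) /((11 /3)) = 680 /297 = 2.29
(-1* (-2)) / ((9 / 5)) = 10 / 9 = 1.11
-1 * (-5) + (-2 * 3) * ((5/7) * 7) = -25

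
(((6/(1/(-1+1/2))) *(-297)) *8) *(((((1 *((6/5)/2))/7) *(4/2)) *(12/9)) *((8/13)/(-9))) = -50688/455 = -111.40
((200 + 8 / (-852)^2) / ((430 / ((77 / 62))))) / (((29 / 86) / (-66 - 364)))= -60086706911 / 81573462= -736.60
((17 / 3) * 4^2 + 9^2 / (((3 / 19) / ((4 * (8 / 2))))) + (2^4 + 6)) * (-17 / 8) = -212177 / 12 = -17681.42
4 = 4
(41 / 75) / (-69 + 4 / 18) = -123 / 15475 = -0.01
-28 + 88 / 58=-768 / 29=-26.48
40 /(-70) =-4 /7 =-0.57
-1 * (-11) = 11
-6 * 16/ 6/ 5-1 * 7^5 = -84051/ 5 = -16810.20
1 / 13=0.08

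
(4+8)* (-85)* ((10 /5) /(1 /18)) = -36720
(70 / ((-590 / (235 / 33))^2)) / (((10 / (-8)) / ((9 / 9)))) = -30926 / 3790809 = -0.01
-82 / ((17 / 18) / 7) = -10332 / 17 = -607.76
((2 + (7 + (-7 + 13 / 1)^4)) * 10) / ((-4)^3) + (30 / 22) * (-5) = -74175 / 352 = -210.72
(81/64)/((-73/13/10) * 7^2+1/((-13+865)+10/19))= -1093365/23769344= -0.05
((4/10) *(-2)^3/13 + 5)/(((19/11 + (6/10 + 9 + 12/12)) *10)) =1133/29380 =0.04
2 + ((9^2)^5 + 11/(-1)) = 3486784392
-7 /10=-0.70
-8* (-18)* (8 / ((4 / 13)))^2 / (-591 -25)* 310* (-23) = 86757840 / 77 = 1126725.19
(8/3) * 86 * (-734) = -504992/3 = -168330.67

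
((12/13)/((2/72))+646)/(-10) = -883/13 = -67.92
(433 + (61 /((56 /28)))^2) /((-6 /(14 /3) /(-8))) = 8482.44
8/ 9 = 0.89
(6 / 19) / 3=2 / 19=0.11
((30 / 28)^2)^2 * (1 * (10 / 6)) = 84375 / 38416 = 2.20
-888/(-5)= 888/5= 177.60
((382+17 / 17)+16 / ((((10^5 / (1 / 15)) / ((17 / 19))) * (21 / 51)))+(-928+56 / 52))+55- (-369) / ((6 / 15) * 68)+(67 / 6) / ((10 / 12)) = -5091861935149 / 11022375000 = -461.96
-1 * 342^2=-116964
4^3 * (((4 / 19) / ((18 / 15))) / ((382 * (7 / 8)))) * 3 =2560 / 25403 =0.10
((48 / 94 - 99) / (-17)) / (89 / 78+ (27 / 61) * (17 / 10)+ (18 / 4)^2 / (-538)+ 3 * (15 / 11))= 1303426598760 / 1337907770989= 0.97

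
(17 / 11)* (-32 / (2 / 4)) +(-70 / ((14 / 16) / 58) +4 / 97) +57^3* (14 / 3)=917081306 / 1067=859495.13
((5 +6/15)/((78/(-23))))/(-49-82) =207/17030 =0.01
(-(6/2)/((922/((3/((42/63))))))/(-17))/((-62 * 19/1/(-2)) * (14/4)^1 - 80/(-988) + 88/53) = 117819/282235370030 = 0.00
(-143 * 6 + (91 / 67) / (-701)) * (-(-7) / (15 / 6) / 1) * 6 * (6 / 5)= -17297.32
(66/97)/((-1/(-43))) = 2838/97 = 29.26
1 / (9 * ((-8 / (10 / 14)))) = -5 / 504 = -0.01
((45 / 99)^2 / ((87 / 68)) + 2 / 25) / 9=63554 / 2368575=0.03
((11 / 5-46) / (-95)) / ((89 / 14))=3066 / 42275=0.07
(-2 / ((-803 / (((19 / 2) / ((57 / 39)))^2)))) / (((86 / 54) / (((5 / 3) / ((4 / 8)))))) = 7605 / 34529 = 0.22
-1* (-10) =10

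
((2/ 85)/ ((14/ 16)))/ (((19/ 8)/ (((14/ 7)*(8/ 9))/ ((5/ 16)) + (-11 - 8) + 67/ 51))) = -0.14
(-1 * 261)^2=68121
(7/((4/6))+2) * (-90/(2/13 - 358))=14625/4652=3.14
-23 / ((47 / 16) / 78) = -28704 / 47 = -610.72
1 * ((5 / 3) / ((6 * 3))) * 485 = 44.91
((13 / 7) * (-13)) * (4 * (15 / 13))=-780 / 7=-111.43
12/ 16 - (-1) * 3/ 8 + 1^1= 17/ 8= 2.12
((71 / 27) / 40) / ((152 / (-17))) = -1207 / 164160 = -0.01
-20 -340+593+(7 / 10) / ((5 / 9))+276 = 25513 / 50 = 510.26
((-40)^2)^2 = 2560000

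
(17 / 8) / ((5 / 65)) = 221 / 8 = 27.62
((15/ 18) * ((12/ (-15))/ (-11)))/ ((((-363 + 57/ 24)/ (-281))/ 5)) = 4496/ 19041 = 0.24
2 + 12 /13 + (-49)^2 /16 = 31821 /208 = 152.99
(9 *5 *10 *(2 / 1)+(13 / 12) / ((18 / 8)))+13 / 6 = 48743 / 54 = 902.65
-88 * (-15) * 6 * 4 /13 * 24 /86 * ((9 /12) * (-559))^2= 119536560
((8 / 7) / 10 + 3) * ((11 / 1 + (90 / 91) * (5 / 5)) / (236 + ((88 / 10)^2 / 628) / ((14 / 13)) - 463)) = -93351415 / 567264789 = -0.16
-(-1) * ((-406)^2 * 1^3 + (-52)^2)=167540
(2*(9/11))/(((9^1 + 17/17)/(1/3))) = 3/55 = 0.05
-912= -912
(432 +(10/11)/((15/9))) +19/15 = 71579/165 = 433.81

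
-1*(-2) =2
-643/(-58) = 643/58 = 11.09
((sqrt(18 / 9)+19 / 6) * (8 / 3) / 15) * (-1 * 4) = -304 / 135 - 32 * sqrt(2) / 45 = -3.26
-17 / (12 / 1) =-17 / 12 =-1.42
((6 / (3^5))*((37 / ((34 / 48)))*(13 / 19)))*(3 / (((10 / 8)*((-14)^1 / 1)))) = -15392 / 101745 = -0.15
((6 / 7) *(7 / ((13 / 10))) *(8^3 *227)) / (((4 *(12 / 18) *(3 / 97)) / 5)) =422764800 / 13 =32520369.23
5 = 5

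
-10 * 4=-40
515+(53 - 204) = 364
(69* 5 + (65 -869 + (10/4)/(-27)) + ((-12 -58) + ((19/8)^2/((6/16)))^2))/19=-523309/32832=-15.94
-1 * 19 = -19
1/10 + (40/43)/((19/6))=3217/8170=0.39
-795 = -795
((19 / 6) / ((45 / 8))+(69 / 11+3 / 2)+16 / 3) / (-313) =-40597 / 929610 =-0.04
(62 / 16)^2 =961 / 64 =15.02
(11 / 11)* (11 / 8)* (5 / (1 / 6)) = 165 / 4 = 41.25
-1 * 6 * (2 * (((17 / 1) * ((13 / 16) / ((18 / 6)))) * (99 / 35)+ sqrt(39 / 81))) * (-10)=40 * sqrt(39) / 3+ 21879 / 14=1646.05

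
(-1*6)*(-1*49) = 294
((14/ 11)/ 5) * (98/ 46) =686/ 1265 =0.54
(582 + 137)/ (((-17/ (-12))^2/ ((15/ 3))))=1791.28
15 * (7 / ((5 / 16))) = 336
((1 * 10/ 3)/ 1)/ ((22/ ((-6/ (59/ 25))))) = -250/ 649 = -0.39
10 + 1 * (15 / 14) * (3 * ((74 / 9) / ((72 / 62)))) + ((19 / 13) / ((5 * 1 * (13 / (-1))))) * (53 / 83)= 578710661 / 17674020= 32.74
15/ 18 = 5/ 6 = 0.83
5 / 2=2.50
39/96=13/32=0.41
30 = 30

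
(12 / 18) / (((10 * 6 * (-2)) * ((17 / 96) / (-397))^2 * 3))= -40347904 / 4335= -9307.47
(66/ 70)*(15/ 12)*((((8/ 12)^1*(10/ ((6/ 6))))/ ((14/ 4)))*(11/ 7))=1210/ 343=3.53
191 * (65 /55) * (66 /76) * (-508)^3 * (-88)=2261456230898.53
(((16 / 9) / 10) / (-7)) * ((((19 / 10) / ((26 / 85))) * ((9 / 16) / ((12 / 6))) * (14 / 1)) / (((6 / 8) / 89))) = -73.71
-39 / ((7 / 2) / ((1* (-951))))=74178 / 7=10596.86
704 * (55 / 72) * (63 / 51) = 33880 / 51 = 664.31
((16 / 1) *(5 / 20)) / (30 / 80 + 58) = 32 / 467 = 0.07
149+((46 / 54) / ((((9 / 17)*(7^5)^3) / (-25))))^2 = 198307900218937985026705407090574 / 1330925504825087147830236990201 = 149.00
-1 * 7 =-7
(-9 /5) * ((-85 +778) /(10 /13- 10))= 27027 /200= 135.14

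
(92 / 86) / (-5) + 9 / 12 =461 / 860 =0.54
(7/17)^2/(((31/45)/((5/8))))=11025/71672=0.15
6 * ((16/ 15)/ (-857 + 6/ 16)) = -256/ 34265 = -0.01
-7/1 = -7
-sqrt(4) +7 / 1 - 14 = -9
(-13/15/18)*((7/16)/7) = -13/4320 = -0.00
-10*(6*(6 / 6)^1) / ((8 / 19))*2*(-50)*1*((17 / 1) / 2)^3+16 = 35005189 / 4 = 8751297.25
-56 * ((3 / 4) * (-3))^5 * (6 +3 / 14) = 5137263 / 256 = 20067.43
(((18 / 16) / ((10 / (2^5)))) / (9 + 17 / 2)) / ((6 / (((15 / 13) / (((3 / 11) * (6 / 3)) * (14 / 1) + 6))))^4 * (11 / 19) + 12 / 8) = 606936 / 43184236425575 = 0.00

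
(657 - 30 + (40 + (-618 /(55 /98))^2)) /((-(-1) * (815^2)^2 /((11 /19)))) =3670015771 /2305243094515625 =0.00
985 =985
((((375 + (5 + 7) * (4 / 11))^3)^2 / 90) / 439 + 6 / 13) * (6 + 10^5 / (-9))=-1050074103159273822115423 / 1253342805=-837818750760111.33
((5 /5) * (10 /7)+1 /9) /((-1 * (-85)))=97 /5355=0.02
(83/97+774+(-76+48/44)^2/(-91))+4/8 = 1524542265/2136134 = 713.69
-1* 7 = -7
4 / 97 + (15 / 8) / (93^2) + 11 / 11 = 1.04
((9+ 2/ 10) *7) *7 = 2254/ 5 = 450.80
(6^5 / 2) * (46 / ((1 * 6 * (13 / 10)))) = 298080 / 13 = 22929.23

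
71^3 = 357911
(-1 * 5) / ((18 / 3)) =-5 / 6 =-0.83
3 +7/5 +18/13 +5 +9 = 1286/65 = 19.78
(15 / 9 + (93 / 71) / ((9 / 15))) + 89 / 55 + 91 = 1130122 / 11715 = 96.47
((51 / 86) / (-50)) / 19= -51 / 81700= -0.00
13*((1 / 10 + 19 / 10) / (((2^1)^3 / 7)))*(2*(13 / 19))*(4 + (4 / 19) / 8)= 180999 / 1444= 125.35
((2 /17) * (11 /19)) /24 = 0.00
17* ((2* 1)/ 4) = 17/ 2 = 8.50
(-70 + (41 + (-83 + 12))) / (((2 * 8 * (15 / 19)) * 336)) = -0.02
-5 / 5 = -1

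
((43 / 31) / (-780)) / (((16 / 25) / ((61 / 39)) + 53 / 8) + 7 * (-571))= 26230 / 58851197847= 0.00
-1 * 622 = -622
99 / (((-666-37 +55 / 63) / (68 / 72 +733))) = -9155223 / 88468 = -103.49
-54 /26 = -27 /13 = -2.08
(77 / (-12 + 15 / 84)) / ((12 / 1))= -539 / 993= -0.54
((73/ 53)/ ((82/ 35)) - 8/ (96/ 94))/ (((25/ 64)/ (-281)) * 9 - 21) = 849438272/ 2463458391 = 0.34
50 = 50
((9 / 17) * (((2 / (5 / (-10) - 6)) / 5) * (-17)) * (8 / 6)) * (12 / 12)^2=48 / 65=0.74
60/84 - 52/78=1/21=0.05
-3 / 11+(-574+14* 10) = -4777 / 11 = -434.27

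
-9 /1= -9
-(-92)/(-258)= -0.36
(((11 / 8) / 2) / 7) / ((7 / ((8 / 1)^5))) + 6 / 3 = 22626 / 49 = 461.76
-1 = -1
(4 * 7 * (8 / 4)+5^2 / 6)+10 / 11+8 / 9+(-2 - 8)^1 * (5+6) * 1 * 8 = -161971 / 198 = -818.04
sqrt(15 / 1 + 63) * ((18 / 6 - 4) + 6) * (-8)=-353.27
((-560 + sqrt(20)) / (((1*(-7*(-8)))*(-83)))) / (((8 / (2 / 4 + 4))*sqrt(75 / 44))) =3*sqrt(33)*(280 - sqrt(5)) / 92960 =0.05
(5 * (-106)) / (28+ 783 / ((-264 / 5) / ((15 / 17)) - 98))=-2091380 / 90913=-23.00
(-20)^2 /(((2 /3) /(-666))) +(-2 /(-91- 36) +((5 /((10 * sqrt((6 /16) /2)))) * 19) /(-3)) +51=-50742721 /127- 38 * sqrt(3) /9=-399556.30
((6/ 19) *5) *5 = 150/ 19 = 7.89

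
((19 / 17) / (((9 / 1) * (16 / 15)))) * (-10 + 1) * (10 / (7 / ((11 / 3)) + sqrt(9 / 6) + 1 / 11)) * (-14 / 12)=665 / 68-665 * sqrt(6) / 272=3.79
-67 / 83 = -0.81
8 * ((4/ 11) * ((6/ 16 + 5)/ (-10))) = -86/ 55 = -1.56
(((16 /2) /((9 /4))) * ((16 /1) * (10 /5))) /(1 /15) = 5120 /3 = 1706.67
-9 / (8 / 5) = -45 / 8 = -5.62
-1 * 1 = -1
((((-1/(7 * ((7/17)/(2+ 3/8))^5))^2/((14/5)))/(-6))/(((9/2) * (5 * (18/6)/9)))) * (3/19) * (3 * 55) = -171960.99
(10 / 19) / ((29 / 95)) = 50 / 29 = 1.72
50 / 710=5 / 71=0.07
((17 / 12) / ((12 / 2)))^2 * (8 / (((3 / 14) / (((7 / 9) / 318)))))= 14161 / 2781864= 0.01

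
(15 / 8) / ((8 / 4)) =15 / 16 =0.94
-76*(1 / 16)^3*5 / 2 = -95 / 2048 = -0.05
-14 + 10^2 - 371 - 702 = -987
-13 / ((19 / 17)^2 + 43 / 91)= -341887 / 45278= -7.55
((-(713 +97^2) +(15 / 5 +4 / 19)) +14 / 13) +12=-2496111 / 247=-10105.71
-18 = -18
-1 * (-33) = 33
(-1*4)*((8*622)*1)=-19904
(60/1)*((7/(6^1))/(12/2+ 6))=35/6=5.83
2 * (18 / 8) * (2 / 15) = 0.60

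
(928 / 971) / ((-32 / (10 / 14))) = -145 / 6797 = -0.02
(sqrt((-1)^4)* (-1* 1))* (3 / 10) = -0.30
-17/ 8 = -2.12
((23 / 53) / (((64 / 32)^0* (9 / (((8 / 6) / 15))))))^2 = 8464 / 460746225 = 0.00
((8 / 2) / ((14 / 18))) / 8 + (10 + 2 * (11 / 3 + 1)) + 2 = 923 / 42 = 21.98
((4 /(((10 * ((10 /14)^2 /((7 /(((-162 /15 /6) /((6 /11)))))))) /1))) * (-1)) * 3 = 1372 /275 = 4.99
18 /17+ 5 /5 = 35 /17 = 2.06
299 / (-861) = -299 / 861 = -0.35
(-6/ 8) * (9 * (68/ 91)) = -459/ 91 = -5.04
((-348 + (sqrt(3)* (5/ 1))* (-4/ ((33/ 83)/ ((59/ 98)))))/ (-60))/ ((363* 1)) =4897* sqrt(3)/ 3521826 + 29/ 1815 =0.02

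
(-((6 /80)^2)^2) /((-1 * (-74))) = -81 /189440000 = -0.00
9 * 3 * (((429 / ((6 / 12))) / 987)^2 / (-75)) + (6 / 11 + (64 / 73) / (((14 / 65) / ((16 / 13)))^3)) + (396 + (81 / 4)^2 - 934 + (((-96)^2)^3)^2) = 149114600390096525590956078438630621 / 243369064400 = 612709757329767363772451.90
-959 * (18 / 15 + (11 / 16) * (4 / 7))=-30551 / 20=-1527.55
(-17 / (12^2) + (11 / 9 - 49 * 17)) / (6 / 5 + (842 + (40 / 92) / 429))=-656665295 / 665589152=-0.99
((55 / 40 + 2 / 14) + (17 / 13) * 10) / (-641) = -10625 / 466648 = -0.02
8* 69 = 552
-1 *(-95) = 95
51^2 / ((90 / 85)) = 2456.50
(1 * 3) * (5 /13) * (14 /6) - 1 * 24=-277 /13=-21.31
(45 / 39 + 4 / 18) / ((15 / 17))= 2737 / 1755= 1.56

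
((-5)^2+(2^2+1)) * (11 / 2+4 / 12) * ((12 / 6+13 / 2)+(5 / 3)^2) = 35525 / 18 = 1973.61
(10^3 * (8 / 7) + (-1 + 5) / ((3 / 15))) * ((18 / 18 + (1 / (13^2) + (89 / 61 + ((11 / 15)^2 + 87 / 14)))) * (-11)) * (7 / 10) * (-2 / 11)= 243635711594 / 16236675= 15005.27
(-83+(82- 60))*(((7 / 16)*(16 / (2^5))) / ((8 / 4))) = -427 / 64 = -6.67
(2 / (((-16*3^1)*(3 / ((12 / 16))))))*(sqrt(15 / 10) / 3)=-sqrt(6) / 576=-0.00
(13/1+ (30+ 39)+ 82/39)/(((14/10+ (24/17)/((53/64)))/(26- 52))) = -29552800/41961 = -704.29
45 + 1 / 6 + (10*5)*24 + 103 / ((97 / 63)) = 763621 / 582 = 1312.06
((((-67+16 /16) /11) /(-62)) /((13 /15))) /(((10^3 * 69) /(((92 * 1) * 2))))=3 /10075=0.00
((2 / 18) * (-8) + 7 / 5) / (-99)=-23 / 4455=-0.01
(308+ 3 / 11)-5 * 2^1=298.27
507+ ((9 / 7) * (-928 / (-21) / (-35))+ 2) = 870151 / 1715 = 507.38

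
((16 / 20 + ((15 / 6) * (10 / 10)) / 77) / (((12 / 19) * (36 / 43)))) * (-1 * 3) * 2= -523697 / 55440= -9.45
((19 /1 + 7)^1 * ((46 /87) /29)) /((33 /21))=8372 /27753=0.30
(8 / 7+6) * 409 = 2921.43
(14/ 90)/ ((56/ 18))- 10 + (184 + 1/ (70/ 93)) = 24553/ 140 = 175.38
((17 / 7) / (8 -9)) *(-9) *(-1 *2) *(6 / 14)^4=-24786 / 16807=-1.47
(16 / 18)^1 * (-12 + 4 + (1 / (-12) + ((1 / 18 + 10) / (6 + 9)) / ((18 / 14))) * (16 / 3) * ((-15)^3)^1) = -1704928 / 243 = -7016.16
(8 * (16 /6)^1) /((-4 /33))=-176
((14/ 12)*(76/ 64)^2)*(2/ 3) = 2527/ 2304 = 1.10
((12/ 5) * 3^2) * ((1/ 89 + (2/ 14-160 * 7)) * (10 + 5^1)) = -226043136/ 623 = -362830.07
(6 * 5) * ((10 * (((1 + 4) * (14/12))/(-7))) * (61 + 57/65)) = -201100/13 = -15469.23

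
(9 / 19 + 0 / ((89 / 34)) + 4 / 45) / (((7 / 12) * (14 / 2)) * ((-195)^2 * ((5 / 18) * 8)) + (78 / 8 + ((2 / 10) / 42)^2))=117845 / 72279645511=0.00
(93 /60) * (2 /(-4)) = -31 /40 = -0.78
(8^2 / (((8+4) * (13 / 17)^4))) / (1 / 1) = 1336336 / 85683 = 15.60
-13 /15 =-0.87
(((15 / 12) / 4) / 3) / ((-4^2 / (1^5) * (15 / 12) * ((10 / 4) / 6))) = -1 / 80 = -0.01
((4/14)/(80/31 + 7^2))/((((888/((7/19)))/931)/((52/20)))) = 1519/273060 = 0.01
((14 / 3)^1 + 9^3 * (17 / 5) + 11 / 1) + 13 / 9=112307 / 45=2495.71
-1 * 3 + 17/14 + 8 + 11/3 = 415/42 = 9.88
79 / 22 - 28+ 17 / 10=-1249 / 55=-22.71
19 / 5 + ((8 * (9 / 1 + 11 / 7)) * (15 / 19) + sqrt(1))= 47592 / 665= 71.57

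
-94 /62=-47 /31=-1.52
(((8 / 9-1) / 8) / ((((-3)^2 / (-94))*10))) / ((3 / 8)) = 47 / 1215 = 0.04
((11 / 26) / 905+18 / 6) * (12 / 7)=423606 / 82355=5.14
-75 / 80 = -15 / 16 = -0.94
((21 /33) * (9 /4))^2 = 3969 /1936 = 2.05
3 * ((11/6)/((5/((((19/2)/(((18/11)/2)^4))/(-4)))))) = -3059969/524880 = -5.83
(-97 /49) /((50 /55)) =-1067 /490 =-2.18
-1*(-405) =405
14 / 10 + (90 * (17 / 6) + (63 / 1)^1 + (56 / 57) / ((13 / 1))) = 1183657 / 3705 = 319.48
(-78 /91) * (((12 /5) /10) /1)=-36 /175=-0.21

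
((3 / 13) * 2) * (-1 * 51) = -306 / 13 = -23.54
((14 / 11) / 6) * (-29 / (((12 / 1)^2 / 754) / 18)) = -76531 / 132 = -579.78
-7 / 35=-1 / 5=-0.20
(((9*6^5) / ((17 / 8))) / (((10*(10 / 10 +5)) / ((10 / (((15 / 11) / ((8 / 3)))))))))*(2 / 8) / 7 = 228096 / 595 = 383.35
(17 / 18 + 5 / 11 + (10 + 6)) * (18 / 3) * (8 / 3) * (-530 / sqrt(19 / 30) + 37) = 1019720 / 99 - 14606800 * sqrt(570) / 1881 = -175097.23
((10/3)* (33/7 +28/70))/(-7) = -358/147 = -2.44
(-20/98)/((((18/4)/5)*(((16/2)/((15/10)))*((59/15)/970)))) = -60625/5782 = -10.49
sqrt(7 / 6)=sqrt(42) / 6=1.08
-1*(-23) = 23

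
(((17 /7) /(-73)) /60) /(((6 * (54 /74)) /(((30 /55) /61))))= -629 /555467220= -0.00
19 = 19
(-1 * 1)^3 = -1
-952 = -952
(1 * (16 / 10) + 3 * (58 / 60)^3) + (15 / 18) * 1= 46289 / 9000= 5.14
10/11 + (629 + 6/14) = 48536/77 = 630.34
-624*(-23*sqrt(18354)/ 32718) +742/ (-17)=-742/ 17 +2392*sqrt(18354)/ 5453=15.78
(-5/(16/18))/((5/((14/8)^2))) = -441/128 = -3.45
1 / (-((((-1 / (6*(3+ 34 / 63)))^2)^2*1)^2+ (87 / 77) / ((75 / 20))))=-602753303387694460207360 / 181608787528776235617761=-3.32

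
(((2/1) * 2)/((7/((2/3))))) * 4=32/21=1.52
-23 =-23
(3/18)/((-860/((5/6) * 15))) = -5/2064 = -0.00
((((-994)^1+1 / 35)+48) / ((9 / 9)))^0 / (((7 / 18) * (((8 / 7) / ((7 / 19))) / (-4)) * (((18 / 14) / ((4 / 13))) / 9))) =-1764 / 247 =-7.14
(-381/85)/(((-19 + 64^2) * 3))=-127/346545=-0.00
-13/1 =-13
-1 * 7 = -7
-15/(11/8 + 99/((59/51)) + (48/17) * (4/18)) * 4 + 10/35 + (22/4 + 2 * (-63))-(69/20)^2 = -156784469553/1180589200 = -132.80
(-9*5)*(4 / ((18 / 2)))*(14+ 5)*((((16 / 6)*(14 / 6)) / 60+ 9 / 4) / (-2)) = 24149 / 54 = 447.20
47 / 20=2.35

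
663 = 663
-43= -43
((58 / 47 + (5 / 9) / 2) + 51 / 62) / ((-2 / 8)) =-122444 / 13113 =-9.34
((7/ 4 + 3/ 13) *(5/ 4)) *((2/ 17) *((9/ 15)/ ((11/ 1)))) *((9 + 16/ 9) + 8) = 1339/ 4488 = 0.30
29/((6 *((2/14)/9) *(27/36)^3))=6496/9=721.78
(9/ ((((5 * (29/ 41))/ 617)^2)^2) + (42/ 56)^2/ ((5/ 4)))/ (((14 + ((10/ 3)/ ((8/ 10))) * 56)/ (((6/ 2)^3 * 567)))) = 96727201179640935212601/ 187429465000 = 516072545902.22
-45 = -45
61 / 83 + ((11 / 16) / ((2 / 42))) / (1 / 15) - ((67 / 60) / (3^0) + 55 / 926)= 1993278823 / 9222960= 216.12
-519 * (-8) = 4152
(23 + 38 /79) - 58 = -2727 /79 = -34.52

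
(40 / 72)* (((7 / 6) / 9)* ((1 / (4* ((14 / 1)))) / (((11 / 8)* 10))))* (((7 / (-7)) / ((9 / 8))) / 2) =-1 / 24057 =-0.00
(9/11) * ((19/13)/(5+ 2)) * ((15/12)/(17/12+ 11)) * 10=25650/149149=0.17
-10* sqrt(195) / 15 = -2* sqrt(195) / 3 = -9.31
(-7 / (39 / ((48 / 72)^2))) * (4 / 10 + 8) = -392 / 585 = -0.67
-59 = -59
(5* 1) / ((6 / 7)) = 35 / 6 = 5.83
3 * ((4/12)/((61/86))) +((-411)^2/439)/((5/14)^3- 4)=-9288334670/96859643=-95.89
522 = 522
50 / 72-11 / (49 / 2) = 433 / 1764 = 0.25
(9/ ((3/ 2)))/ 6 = 1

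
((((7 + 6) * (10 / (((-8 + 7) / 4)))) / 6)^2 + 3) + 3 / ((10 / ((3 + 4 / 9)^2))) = 2029771 / 270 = 7517.67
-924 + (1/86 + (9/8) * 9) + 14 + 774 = -43297/344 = -125.86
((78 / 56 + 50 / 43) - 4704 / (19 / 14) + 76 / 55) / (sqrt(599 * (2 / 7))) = -4356030279 * sqrt(8386) / 1507299640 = -264.65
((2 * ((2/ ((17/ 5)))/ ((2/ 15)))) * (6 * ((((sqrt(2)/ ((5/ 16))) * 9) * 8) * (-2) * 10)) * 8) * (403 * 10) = -133705728000 * sqrt(2)/ 17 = -11122850229.68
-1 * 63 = -63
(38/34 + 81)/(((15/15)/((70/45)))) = 19544/153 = 127.74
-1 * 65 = -65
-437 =-437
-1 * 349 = -349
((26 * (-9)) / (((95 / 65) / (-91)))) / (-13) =-21294 / 19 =-1120.74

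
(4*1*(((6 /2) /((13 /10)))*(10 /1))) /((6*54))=100 /351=0.28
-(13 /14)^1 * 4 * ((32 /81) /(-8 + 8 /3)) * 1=52 /189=0.28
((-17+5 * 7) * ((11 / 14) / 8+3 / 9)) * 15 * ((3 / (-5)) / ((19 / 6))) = -11745 / 532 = -22.08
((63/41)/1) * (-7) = -441/41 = -10.76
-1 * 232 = -232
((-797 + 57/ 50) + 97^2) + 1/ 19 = 8182533/ 950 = 8613.19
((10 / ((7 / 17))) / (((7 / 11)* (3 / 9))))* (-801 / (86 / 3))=-6740415 / 2107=-3199.06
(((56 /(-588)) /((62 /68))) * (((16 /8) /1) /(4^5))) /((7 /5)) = -85 /583296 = -0.00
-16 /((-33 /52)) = 832 /33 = 25.21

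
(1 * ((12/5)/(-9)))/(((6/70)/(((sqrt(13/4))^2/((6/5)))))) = -8.43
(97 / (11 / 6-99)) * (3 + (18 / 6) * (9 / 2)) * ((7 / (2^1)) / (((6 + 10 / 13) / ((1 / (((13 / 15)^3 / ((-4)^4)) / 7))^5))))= -3090659872485333270528000000000000000 / 2295490432862685487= -1346405033207217127.17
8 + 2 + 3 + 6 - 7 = 12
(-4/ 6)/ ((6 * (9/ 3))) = -1/ 27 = -0.04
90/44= 45/22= 2.05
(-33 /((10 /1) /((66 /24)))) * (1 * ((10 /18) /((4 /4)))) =-121 /24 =-5.04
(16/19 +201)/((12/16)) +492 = 43384/57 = 761.12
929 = 929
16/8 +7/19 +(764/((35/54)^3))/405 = 37865979/4073125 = 9.30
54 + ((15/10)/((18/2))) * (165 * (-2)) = -1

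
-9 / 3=-3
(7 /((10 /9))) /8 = 63 /80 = 0.79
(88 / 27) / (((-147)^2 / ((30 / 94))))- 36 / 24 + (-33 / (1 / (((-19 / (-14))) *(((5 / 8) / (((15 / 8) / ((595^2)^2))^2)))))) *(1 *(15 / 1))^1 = -34296436331614730869364305545941 / 18281214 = -1876048074904365260937502.00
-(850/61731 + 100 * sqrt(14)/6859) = -100 * sqrt(14)/6859 - 850/61731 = -0.07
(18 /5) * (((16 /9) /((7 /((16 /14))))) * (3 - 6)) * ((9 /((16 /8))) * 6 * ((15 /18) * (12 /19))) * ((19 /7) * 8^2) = -2654208 /343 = -7738.22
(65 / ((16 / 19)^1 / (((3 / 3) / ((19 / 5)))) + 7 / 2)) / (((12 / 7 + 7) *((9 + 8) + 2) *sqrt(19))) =4550 *sqrt(19) / 1475407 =0.01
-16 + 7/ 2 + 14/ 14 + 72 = 121/ 2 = 60.50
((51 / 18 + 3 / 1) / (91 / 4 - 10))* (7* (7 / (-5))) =-686 / 153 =-4.48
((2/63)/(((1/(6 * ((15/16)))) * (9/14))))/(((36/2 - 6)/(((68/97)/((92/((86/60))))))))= 731/2891376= 0.00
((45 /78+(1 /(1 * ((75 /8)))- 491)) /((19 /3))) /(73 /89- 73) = 85094413 /79336400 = 1.07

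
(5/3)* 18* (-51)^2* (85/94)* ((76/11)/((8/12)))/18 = 21003075/517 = 40624.90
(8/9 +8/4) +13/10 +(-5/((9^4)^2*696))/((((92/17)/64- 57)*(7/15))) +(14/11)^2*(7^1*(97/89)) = 241061887563499278191/14568354506057807070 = 16.55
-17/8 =-2.12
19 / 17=1.12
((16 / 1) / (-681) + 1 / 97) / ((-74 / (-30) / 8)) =-34840 / 814703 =-0.04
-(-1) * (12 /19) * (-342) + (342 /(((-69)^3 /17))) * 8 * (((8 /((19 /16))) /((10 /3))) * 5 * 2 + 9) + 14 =-2508054 /12167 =-206.14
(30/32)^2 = 225/256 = 0.88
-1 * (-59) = 59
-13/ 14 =-0.93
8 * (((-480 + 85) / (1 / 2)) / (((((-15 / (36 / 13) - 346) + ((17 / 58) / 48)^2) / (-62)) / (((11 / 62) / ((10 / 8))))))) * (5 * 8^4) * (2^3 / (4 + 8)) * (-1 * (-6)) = -35312474857144320 / 2723709407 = -12964846.68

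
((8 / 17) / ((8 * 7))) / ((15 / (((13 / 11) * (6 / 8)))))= 13 / 26180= 0.00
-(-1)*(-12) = -12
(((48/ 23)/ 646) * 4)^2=9216/ 55190041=0.00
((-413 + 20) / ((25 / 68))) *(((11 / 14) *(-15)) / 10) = 220473 / 175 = 1259.85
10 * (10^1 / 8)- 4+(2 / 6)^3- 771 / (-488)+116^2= 177429557 / 13176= 13466.12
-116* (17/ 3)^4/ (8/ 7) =-16954763/ 162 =-104659.03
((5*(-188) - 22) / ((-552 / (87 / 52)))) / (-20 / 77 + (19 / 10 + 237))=413105 / 33810552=0.01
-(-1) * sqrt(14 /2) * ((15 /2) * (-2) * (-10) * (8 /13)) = 1200 * sqrt(7) /13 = 244.22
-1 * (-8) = 8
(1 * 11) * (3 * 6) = 198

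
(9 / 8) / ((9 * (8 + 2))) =1 / 80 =0.01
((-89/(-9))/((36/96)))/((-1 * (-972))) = 178/6561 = 0.03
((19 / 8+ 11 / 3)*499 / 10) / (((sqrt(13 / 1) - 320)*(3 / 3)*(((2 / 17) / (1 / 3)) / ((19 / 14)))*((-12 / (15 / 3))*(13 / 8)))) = 23370665*sqrt(13) / 8050075488+ 233706650 / 251564859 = 0.94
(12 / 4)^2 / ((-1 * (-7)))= 9 / 7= 1.29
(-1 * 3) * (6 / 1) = -18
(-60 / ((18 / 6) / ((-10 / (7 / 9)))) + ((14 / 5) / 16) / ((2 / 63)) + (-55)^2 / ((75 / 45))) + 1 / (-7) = 166201 / 80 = 2077.51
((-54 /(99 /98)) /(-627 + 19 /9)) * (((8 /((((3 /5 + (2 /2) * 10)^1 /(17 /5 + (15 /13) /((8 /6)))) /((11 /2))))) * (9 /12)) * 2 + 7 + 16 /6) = 66041073 /21312148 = 3.10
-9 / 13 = -0.69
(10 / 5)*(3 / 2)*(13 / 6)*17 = 221 / 2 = 110.50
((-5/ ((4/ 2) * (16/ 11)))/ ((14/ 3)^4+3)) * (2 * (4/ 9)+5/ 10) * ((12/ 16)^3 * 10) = -1670625/ 79173632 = -0.02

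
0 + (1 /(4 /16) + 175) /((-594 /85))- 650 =-675.61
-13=-13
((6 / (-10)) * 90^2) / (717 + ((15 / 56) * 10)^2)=-1270080 / 189251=-6.71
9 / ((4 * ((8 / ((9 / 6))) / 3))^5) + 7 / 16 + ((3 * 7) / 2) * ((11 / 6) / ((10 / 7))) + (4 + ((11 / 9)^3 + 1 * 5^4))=2523371526280813 / 3913788948480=644.74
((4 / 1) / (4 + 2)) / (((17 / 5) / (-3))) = -10 / 17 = -0.59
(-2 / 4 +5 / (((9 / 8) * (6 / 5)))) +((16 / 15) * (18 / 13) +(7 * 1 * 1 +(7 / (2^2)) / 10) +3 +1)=222613 / 14040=15.86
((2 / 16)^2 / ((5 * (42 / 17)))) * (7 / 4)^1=0.00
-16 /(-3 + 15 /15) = 8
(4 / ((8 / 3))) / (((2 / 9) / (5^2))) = 675 / 4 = 168.75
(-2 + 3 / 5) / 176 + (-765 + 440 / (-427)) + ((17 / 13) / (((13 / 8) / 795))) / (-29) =-788.10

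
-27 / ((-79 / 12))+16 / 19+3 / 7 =56443 / 10507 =5.37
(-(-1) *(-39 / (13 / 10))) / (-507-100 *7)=30 / 1207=0.02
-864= -864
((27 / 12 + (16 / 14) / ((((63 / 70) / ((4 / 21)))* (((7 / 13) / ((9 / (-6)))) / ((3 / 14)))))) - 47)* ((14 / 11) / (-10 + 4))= 1293497 / 135828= 9.52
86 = 86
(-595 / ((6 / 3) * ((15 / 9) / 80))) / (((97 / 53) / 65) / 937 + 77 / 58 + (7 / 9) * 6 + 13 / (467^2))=-1749202276904737200 / 734265938780027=-2382.25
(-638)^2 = 407044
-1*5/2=-5/2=-2.50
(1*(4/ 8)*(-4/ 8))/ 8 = -1/ 32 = -0.03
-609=-609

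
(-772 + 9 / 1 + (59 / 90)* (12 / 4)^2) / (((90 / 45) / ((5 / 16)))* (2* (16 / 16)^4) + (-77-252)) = 7571 / 3162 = 2.39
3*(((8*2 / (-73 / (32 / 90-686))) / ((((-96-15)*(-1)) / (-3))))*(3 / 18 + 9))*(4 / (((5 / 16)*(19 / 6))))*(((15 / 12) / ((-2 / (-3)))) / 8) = -5430304 / 51319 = -105.81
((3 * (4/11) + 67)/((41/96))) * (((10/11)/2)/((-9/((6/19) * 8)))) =-1917440/94259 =-20.34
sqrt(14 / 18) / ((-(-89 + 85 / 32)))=32 * sqrt(7) / 8289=0.01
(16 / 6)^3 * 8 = 4096 / 27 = 151.70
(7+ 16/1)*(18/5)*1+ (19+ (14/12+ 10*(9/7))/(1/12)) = 9453/35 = 270.09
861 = 861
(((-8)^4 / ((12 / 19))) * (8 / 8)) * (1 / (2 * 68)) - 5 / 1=2177 / 51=42.69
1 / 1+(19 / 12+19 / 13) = 631 / 156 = 4.04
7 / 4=1.75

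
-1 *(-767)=767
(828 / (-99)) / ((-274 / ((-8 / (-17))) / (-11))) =-368 / 2329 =-0.16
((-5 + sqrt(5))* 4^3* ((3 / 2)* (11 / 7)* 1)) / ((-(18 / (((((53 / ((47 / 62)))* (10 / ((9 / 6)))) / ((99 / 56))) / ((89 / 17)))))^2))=22368195899392000 / 3788433835857 - 4473639179878400* sqrt(5) / 3788433835857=3263.84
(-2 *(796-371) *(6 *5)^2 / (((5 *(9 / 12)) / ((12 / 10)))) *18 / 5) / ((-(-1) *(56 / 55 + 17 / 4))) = -193881600 / 1159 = -167283.52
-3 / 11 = -0.27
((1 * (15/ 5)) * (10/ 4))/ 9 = 5/ 6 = 0.83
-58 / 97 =-0.60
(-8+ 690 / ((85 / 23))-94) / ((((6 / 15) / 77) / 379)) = 6179929.41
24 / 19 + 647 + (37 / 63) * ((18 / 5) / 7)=3019071 / 4655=648.57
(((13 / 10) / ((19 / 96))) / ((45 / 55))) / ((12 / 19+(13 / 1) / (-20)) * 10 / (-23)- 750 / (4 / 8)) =-105248 / 19664895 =-0.01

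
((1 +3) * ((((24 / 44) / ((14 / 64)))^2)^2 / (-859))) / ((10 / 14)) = -5435817984 / 21568901585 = -0.25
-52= -52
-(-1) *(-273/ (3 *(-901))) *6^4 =117936/ 901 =130.89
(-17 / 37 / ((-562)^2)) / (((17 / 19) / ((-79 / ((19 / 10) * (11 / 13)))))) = 5135 / 64274254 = 0.00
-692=-692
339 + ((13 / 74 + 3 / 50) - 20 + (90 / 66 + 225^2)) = 518371473 / 10175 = 50945.60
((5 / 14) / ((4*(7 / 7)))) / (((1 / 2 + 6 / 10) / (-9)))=-225 / 308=-0.73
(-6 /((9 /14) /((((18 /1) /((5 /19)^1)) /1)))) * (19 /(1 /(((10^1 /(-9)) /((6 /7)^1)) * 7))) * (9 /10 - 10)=-1001590.49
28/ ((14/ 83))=166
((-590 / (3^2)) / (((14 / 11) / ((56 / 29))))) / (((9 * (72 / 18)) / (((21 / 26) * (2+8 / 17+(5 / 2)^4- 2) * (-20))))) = 1221271975 / 692172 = 1764.41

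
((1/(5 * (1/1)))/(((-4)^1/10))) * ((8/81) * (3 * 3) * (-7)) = 28/9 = 3.11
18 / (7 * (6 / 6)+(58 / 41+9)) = 1.03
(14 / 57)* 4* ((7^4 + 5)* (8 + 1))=404208 / 19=21274.11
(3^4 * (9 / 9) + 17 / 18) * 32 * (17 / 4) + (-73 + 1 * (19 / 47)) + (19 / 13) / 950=3044205223 / 274950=11071.85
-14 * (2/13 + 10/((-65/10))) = 252/13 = 19.38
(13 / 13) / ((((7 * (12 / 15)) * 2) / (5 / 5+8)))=45 / 56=0.80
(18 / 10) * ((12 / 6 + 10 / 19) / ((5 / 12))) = 5184 / 475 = 10.91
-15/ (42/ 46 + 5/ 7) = -2415/ 262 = -9.22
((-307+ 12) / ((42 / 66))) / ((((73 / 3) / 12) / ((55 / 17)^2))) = -353380500 / 147679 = -2392.90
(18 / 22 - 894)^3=-948413390625 / 1331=-712557017.75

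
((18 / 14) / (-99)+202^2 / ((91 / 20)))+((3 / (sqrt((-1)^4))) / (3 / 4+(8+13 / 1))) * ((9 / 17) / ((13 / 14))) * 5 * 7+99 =4475809518 / 493493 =9069.65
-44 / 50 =-22 / 25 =-0.88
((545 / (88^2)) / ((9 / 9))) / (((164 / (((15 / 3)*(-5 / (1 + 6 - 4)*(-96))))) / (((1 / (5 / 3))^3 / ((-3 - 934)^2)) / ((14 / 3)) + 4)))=669890355829 / 487827671408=1.37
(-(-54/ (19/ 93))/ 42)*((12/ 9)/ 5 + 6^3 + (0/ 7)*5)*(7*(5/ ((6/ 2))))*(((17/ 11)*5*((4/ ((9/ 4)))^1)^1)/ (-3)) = -136767040/ 1881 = -72709.75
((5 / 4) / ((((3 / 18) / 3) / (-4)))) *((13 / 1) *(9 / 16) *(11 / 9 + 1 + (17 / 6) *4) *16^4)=-584663040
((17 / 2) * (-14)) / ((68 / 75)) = -131.25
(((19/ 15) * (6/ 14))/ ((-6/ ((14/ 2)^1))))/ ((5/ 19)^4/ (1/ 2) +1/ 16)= -19808792/ 2254815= -8.79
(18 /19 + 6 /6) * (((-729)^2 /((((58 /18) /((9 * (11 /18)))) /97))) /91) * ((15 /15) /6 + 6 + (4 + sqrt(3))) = 188826833151 * sqrt(3) /100282 + 3839478940737 /200564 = 22404789.88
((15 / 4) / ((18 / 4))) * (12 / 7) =10 / 7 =1.43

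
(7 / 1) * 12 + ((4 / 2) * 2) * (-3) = 72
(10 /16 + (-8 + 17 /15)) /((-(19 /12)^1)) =749 /190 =3.94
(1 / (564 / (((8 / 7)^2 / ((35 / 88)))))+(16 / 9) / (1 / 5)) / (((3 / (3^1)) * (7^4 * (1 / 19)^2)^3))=0.03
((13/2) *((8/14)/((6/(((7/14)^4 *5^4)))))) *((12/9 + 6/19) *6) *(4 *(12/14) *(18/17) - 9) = -81339375/63308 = -1284.82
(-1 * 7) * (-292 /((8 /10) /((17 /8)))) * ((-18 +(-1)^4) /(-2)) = 738395 /16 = 46149.69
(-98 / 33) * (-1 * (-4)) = -392 / 33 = -11.88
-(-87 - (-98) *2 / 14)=73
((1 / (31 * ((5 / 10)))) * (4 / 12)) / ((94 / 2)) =2 / 4371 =0.00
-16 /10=-8 /5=-1.60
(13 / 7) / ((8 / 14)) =13 / 4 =3.25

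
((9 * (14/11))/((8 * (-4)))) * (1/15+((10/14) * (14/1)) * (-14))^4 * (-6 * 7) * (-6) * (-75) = 2853429120385347/1100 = 2594026473077.59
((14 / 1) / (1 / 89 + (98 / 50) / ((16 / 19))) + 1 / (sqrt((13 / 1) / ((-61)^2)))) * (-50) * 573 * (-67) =318901240000 / 27753 + 117092550 * sqrt(13) / 13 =43966324.57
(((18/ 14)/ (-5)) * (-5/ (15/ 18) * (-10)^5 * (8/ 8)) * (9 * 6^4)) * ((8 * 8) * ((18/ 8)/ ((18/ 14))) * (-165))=33256396800000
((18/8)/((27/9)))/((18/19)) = 19/24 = 0.79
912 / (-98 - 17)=-912 / 115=-7.93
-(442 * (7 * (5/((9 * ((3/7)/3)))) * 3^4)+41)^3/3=-925864426850416451/3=-308621475616805483.67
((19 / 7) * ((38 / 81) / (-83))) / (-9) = 722 / 423549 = 0.00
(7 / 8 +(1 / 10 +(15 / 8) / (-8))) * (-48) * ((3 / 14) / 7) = -2133 / 1960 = -1.09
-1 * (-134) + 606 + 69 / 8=5989 / 8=748.62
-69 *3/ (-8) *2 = 207/ 4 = 51.75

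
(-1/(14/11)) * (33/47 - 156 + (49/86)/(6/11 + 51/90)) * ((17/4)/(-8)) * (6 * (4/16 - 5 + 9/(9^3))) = 2746195969715/1495281312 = 1836.57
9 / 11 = 0.82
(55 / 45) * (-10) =-110 / 9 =-12.22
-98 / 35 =-2.80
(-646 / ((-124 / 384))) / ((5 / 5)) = 62016 / 31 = 2000.52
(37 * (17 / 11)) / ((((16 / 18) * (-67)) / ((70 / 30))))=-13209 / 5896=-2.24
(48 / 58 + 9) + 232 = 7013 / 29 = 241.83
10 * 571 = 5710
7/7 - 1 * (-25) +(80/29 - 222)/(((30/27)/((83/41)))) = -2220143/5945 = -373.45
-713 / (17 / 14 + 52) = -9982 / 745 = -13.40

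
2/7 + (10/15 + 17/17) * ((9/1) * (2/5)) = 6.29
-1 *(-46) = 46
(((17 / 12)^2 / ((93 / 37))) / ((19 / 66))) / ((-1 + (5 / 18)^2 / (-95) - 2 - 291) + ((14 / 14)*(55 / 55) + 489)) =0.01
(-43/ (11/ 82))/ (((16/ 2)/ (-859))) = 1514417/ 44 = 34418.57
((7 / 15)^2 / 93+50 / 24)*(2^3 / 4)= 174571 / 41850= 4.17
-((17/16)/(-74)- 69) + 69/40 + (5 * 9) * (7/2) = 1351177/5920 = 228.24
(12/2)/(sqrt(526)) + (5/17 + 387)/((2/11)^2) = 3 * sqrt(526)/263 + 199166/17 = 11715.91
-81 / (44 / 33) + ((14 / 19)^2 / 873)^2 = -24135103304723 / 397285653636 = -60.75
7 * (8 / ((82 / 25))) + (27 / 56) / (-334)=13091693 / 766864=17.07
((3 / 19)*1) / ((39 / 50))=50 / 247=0.20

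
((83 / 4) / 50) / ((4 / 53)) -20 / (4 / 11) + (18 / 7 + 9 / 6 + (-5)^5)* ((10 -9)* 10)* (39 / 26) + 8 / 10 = -262430727 / 5600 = -46862.63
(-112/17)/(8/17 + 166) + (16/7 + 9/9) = 32153/9905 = 3.25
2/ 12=1/ 6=0.17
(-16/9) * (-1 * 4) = 64/9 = 7.11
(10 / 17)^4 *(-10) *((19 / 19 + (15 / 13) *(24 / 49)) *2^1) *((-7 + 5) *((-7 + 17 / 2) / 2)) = 299100000 / 53202877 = 5.62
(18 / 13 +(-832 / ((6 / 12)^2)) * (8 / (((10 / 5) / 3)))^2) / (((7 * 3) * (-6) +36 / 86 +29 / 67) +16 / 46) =137606119158 / 35835241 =3839.97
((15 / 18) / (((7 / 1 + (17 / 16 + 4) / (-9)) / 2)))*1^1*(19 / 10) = 0.49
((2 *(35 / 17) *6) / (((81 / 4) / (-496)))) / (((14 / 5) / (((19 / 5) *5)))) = -1884800 / 459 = -4106.32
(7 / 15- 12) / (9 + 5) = -173 / 210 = -0.82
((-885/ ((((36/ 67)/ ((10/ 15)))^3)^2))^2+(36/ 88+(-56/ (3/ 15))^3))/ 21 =-8661776082961972618916696917/ 15779549071863715590144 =-548924.18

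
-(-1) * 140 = 140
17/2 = 8.50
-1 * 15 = -15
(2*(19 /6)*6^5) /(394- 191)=49248 /203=242.60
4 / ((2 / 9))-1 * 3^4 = -63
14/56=1/4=0.25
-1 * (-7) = 7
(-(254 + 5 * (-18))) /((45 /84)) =-4592 /15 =-306.13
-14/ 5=-2.80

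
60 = 60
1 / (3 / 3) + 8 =9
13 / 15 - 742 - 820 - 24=-1585.13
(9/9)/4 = 1/4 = 0.25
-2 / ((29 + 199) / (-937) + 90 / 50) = -9370 / 7293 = -1.28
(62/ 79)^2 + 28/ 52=93659/ 81133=1.15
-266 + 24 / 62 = -8234 / 31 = -265.61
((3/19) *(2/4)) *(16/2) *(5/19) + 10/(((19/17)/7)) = 22670/361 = 62.80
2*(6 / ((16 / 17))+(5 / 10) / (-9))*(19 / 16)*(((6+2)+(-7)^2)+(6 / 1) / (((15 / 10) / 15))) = 112385 / 64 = 1756.02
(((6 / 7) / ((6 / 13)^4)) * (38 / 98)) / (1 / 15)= 109.87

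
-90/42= -15/7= -2.14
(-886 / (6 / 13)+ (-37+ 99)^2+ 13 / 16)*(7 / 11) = 646849 / 528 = 1225.09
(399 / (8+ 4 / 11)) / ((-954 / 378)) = -92169 / 4876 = -18.90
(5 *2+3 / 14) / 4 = 143 / 56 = 2.55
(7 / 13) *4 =28 / 13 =2.15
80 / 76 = 20 / 19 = 1.05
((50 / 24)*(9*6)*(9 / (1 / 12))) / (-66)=-2025 / 11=-184.09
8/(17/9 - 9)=-9/8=-1.12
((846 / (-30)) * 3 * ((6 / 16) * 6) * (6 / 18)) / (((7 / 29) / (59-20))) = -1435239 / 140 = -10251.71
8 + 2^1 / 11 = 90 / 11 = 8.18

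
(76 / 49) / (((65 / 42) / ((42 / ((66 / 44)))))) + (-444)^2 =12815664 / 65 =197164.06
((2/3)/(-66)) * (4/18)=-2/891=-0.00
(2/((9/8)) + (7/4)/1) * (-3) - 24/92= -2993/276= -10.84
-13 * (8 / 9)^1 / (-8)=13 / 9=1.44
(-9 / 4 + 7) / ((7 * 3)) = 19 / 84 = 0.23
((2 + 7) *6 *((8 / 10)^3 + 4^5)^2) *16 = 14169935314944 / 15625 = 906875860.16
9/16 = 0.56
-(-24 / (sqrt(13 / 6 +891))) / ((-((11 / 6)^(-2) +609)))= -968 * sqrt(32154) / 131697425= -0.00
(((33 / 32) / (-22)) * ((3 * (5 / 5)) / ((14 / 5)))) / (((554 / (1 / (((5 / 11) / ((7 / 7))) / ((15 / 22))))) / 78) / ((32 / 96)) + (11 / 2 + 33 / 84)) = -1755 / 702304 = -0.00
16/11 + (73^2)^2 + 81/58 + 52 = 28398295.85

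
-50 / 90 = -5 / 9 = -0.56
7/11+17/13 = 278/143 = 1.94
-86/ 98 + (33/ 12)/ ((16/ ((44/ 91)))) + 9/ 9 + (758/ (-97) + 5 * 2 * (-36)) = -363426961/ 988624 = -367.61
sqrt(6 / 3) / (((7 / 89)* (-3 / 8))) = -712* sqrt(2) / 21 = -47.95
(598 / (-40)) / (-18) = 299 / 360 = 0.83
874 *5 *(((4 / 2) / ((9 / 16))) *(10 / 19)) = 73600 / 9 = 8177.78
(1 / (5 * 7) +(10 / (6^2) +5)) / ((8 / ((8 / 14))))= 3343 / 8820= 0.38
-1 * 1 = -1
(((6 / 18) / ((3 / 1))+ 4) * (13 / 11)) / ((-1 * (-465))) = 481 / 46035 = 0.01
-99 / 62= -1.60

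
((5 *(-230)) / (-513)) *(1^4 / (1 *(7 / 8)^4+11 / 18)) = 204800 / 109383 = 1.87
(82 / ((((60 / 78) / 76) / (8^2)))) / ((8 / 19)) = 6157216 / 5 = 1231443.20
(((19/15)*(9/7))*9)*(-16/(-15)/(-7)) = -2736/1225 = -2.23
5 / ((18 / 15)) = 25 / 6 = 4.17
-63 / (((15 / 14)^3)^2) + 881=1062308873 / 1265625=839.36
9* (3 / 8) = 27 / 8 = 3.38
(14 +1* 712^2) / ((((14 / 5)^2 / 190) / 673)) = 405154496625 / 49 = 8268459114.80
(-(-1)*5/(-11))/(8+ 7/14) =-10/187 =-0.05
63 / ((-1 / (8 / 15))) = -168 / 5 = -33.60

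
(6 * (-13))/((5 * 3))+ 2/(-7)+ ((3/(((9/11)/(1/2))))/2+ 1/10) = -1877/420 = -4.47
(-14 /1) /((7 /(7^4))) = -4802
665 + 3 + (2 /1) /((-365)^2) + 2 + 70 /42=268448381 /399675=671.67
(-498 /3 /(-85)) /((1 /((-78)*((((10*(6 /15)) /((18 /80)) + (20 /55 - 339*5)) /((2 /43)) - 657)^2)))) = -205276742584.91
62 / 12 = 31 / 6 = 5.17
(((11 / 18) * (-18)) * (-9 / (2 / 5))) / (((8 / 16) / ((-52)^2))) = 1338480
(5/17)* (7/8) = 35/136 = 0.26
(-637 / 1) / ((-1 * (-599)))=-637 / 599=-1.06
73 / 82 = 0.89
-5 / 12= -0.42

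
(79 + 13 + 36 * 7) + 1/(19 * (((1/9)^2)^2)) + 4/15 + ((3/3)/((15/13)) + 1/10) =393613/570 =690.55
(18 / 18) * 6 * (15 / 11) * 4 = 360 / 11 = 32.73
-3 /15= -1 /5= -0.20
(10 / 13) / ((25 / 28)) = 56 / 65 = 0.86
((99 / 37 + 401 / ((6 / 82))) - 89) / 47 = 598735 / 5217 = 114.77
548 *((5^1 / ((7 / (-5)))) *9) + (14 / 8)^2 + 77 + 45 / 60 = -1963749 / 112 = -17533.47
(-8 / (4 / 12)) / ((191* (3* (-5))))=8 / 955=0.01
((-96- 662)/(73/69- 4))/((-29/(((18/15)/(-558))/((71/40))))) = 139472/12957287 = 0.01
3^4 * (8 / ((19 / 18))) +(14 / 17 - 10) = 195324 / 323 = 604.72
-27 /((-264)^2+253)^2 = -27 /4892862601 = -0.00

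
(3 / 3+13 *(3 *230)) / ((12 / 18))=26913 / 2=13456.50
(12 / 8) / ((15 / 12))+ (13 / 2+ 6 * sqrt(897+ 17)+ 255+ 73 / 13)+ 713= 6 * sqrt(914)+ 127571 / 130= 1162.71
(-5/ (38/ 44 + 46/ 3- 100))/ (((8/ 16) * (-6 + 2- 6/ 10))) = -3300/ 127213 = -0.03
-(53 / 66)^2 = -2809 / 4356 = -0.64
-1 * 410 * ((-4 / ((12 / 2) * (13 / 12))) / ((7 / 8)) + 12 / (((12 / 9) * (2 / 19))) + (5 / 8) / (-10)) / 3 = -25291465 / 2184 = -11580.34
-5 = -5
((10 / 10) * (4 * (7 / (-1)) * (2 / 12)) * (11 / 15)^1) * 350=-10780 / 9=-1197.78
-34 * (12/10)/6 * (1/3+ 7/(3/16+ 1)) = -2414/57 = -42.35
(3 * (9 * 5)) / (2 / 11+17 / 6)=8910 / 199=44.77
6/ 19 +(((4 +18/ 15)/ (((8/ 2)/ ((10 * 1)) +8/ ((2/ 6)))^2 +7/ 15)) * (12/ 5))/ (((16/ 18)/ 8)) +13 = 13.50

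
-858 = -858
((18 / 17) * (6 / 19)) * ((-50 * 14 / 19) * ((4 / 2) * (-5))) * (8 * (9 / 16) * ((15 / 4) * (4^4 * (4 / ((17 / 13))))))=169827840000 / 104329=1627810.48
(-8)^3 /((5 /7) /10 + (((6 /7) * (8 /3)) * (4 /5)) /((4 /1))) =-35840 /37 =-968.65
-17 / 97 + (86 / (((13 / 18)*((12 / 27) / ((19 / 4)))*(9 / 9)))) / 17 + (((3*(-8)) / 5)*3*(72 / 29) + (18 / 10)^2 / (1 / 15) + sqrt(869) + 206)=323.01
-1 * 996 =-996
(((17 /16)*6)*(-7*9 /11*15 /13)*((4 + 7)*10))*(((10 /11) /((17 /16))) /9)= -63000 /143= -440.56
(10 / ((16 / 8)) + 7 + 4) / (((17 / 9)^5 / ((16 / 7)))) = 15116544 / 9938999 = 1.52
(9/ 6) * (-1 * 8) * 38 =-456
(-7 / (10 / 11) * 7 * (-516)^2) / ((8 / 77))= -690651423 / 5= -138130284.60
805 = 805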